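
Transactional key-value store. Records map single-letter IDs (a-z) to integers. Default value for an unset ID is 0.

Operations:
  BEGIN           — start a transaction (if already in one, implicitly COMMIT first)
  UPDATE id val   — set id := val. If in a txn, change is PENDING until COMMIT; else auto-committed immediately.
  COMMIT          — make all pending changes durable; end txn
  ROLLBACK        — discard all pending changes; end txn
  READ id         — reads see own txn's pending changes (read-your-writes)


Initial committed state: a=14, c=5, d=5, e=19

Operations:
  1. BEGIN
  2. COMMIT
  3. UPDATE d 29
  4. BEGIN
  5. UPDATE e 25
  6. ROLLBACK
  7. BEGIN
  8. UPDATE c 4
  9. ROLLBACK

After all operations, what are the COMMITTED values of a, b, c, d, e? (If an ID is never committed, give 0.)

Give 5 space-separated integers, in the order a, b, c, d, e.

Answer: 14 0 5 29 19

Derivation:
Initial committed: {a=14, c=5, d=5, e=19}
Op 1: BEGIN: in_txn=True, pending={}
Op 2: COMMIT: merged [] into committed; committed now {a=14, c=5, d=5, e=19}
Op 3: UPDATE d=29 (auto-commit; committed d=29)
Op 4: BEGIN: in_txn=True, pending={}
Op 5: UPDATE e=25 (pending; pending now {e=25})
Op 6: ROLLBACK: discarded pending ['e']; in_txn=False
Op 7: BEGIN: in_txn=True, pending={}
Op 8: UPDATE c=4 (pending; pending now {c=4})
Op 9: ROLLBACK: discarded pending ['c']; in_txn=False
Final committed: {a=14, c=5, d=29, e=19}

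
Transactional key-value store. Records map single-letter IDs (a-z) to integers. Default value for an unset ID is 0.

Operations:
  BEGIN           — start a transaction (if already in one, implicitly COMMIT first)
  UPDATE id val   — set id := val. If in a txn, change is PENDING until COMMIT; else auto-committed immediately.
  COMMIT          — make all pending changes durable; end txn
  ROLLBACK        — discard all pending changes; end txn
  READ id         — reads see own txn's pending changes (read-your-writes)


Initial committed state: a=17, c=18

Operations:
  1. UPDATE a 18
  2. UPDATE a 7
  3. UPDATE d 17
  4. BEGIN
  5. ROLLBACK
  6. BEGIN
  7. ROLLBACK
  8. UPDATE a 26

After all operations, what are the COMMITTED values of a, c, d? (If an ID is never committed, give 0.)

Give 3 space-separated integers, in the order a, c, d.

Answer: 26 18 17

Derivation:
Initial committed: {a=17, c=18}
Op 1: UPDATE a=18 (auto-commit; committed a=18)
Op 2: UPDATE a=7 (auto-commit; committed a=7)
Op 3: UPDATE d=17 (auto-commit; committed d=17)
Op 4: BEGIN: in_txn=True, pending={}
Op 5: ROLLBACK: discarded pending []; in_txn=False
Op 6: BEGIN: in_txn=True, pending={}
Op 7: ROLLBACK: discarded pending []; in_txn=False
Op 8: UPDATE a=26 (auto-commit; committed a=26)
Final committed: {a=26, c=18, d=17}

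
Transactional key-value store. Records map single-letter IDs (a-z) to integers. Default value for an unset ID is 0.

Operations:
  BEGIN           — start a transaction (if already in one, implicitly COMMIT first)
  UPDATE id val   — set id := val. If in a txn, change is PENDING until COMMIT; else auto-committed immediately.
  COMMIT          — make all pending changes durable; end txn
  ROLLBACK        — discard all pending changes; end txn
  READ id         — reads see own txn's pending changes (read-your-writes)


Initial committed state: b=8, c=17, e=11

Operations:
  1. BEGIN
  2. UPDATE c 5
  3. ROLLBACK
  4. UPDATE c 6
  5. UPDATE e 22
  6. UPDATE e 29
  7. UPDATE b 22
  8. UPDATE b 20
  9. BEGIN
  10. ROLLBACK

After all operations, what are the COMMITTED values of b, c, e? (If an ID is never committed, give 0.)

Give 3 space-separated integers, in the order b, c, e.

Initial committed: {b=8, c=17, e=11}
Op 1: BEGIN: in_txn=True, pending={}
Op 2: UPDATE c=5 (pending; pending now {c=5})
Op 3: ROLLBACK: discarded pending ['c']; in_txn=False
Op 4: UPDATE c=6 (auto-commit; committed c=6)
Op 5: UPDATE e=22 (auto-commit; committed e=22)
Op 6: UPDATE e=29 (auto-commit; committed e=29)
Op 7: UPDATE b=22 (auto-commit; committed b=22)
Op 8: UPDATE b=20 (auto-commit; committed b=20)
Op 9: BEGIN: in_txn=True, pending={}
Op 10: ROLLBACK: discarded pending []; in_txn=False
Final committed: {b=20, c=6, e=29}

Answer: 20 6 29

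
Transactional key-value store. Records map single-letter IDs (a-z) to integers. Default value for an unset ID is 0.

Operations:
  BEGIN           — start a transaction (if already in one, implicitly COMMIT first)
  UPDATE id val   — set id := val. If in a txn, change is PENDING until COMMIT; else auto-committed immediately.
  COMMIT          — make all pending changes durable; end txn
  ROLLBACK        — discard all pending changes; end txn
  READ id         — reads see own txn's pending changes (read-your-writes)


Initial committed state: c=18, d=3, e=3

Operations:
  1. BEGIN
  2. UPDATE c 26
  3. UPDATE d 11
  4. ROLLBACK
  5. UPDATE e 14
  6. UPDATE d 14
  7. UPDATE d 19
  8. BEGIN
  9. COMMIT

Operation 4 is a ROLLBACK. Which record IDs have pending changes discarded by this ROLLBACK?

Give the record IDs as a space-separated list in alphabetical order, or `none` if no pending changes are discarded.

Initial committed: {c=18, d=3, e=3}
Op 1: BEGIN: in_txn=True, pending={}
Op 2: UPDATE c=26 (pending; pending now {c=26})
Op 3: UPDATE d=11 (pending; pending now {c=26, d=11})
Op 4: ROLLBACK: discarded pending ['c', 'd']; in_txn=False
Op 5: UPDATE e=14 (auto-commit; committed e=14)
Op 6: UPDATE d=14 (auto-commit; committed d=14)
Op 7: UPDATE d=19 (auto-commit; committed d=19)
Op 8: BEGIN: in_txn=True, pending={}
Op 9: COMMIT: merged [] into committed; committed now {c=18, d=19, e=14}
ROLLBACK at op 4 discards: ['c', 'd']

Answer: c d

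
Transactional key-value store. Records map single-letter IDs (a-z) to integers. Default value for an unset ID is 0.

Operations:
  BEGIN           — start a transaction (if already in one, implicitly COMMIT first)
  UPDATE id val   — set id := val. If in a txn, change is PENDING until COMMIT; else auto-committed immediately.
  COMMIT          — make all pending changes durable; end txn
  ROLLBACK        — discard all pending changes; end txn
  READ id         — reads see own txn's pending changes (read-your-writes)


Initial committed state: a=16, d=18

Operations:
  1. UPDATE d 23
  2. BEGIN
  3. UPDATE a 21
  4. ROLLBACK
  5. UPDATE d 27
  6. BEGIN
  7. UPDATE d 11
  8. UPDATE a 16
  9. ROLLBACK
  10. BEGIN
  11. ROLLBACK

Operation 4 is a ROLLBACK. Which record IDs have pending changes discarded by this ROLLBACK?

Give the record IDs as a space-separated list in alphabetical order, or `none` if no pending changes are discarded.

Initial committed: {a=16, d=18}
Op 1: UPDATE d=23 (auto-commit; committed d=23)
Op 2: BEGIN: in_txn=True, pending={}
Op 3: UPDATE a=21 (pending; pending now {a=21})
Op 4: ROLLBACK: discarded pending ['a']; in_txn=False
Op 5: UPDATE d=27 (auto-commit; committed d=27)
Op 6: BEGIN: in_txn=True, pending={}
Op 7: UPDATE d=11 (pending; pending now {d=11})
Op 8: UPDATE a=16 (pending; pending now {a=16, d=11})
Op 9: ROLLBACK: discarded pending ['a', 'd']; in_txn=False
Op 10: BEGIN: in_txn=True, pending={}
Op 11: ROLLBACK: discarded pending []; in_txn=False
ROLLBACK at op 4 discards: ['a']

Answer: a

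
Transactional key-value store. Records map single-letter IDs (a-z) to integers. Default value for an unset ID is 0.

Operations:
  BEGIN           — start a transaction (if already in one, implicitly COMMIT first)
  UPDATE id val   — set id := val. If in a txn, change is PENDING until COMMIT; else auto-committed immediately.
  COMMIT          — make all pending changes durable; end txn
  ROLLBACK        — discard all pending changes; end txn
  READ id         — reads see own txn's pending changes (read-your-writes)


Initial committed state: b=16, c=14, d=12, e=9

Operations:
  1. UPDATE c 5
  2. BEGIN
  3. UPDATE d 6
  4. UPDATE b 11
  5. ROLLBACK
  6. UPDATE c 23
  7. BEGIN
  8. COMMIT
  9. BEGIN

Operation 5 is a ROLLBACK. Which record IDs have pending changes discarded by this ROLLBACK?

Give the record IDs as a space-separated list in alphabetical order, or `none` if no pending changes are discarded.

Initial committed: {b=16, c=14, d=12, e=9}
Op 1: UPDATE c=5 (auto-commit; committed c=5)
Op 2: BEGIN: in_txn=True, pending={}
Op 3: UPDATE d=6 (pending; pending now {d=6})
Op 4: UPDATE b=11 (pending; pending now {b=11, d=6})
Op 5: ROLLBACK: discarded pending ['b', 'd']; in_txn=False
Op 6: UPDATE c=23 (auto-commit; committed c=23)
Op 7: BEGIN: in_txn=True, pending={}
Op 8: COMMIT: merged [] into committed; committed now {b=16, c=23, d=12, e=9}
Op 9: BEGIN: in_txn=True, pending={}
ROLLBACK at op 5 discards: ['b', 'd']

Answer: b d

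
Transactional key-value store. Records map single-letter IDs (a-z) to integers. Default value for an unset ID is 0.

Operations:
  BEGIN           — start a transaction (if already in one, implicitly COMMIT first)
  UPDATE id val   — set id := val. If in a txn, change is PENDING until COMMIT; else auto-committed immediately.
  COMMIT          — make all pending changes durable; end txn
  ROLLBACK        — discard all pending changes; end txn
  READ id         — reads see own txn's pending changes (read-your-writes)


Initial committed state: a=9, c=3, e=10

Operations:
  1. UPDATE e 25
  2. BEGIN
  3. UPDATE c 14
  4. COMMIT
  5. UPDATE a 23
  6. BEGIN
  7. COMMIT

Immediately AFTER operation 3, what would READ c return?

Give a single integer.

Answer: 14

Derivation:
Initial committed: {a=9, c=3, e=10}
Op 1: UPDATE e=25 (auto-commit; committed e=25)
Op 2: BEGIN: in_txn=True, pending={}
Op 3: UPDATE c=14 (pending; pending now {c=14})
After op 3: visible(c) = 14 (pending={c=14}, committed={a=9, c=3, e=25})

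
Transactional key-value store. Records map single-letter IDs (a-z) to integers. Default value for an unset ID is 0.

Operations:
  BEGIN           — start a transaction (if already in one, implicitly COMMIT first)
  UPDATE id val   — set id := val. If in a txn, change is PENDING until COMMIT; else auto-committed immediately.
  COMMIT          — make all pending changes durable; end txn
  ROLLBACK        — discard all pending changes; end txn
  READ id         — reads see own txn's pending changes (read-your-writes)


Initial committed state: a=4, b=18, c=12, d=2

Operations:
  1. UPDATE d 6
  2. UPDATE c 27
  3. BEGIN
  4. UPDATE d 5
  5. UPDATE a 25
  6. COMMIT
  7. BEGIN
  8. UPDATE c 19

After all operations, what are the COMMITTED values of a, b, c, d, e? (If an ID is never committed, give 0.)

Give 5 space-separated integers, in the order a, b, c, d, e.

Answer: 25 18 27 5 0

Derivation:
Initial committed: {a=4, b=18, c=12, d=2}
Op 1: UPDATE d=6 (auto-commit; committed d=6)
Op 2: UPDATE c=27 (auto-commit; committed c=27)
Op 3: BEGIN: in_txn=True, pending={}
Op 4: UPDATE d=5 (pending; pending now {d=5})
Op 5: UPDATE a=25 (pending; pending now {a=25, d=5})
Op 6: COMMIT: merged ['a', 'd'] into committed; committed now {a=25, b=18, c=27, d=5}
Op 7: BEGIN: in_txn=True, pending={}
Op 8: UPDATE c=19 (pending; pending now {c=19})
Final committed: {a=25, b=18, c=27, d=5}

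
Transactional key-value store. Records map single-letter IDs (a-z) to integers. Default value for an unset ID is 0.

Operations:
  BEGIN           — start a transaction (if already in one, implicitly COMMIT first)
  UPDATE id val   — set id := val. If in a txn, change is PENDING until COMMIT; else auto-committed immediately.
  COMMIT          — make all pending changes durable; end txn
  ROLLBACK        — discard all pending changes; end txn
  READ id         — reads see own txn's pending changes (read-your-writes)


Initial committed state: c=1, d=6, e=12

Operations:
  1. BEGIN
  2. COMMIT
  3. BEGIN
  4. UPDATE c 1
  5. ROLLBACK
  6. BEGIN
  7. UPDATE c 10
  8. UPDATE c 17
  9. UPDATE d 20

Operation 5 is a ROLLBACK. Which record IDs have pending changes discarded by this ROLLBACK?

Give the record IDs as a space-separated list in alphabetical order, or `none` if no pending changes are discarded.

Initial committed: {c=1, d=6, e=12}
Op 1: BEGIN: in_txn=True, pending={}
Op 2: COMMIT: merged [] into committed; committed now {c=1, d=6, e=12}
Op 3: BEGIN: in_txn=True, pending={}
Op 4: UPDATE c=1 (pending; pending now {c=1})
Op 5: ROLLBACK: discarded pending ['c']; in_txn=False
Op 6: BEGIN: in_txn=True, pending={}
Op 7: UPDATE c=10 (pending; pending now {c=10})
Op 8: UPDATE c=17 (pending; pending now {c=17})
Op 9: UPDATE d=20 (pending; pending now {c=17, d=20})
ROLLBACK at op 5 discards: ['c']

Answer: c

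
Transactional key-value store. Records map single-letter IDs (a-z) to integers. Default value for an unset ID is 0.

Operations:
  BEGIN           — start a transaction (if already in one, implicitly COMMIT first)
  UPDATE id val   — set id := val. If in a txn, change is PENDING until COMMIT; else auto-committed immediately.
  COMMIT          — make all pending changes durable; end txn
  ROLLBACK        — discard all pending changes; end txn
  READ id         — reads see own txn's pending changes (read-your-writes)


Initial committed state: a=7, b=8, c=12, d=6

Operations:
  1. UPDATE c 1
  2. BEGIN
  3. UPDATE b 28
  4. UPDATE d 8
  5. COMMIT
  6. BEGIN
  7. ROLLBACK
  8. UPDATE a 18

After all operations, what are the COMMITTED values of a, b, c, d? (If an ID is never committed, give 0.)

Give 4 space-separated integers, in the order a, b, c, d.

Initial committed: {a=7, b=8, c=12, d=6}
Op 1: UPDATE c=1 (auto-commit; committed c=1)
Op 2: BEGIN: in_txn=True, pending={}
Op 3: UPDATE b=28 (pending; pending now {b=28})
Op 4: UPDATE d=8 (pending; pending now {b=28, d=8})
Op 5: COMMIT: merged ['b', 'd'] into committed; committed now {a=7, b=28, c=1, d=8}
Op 6: BEGIN: in_txn=True, pending={}
Op 7: ROLLBACK: discarded pending []; in_txn=False
Op 8: UPDATE a=18 (auto-commit; committed a=18)
Final committed: {a=18, b=28, c=1, d=8}

Answer: 18 28 1 8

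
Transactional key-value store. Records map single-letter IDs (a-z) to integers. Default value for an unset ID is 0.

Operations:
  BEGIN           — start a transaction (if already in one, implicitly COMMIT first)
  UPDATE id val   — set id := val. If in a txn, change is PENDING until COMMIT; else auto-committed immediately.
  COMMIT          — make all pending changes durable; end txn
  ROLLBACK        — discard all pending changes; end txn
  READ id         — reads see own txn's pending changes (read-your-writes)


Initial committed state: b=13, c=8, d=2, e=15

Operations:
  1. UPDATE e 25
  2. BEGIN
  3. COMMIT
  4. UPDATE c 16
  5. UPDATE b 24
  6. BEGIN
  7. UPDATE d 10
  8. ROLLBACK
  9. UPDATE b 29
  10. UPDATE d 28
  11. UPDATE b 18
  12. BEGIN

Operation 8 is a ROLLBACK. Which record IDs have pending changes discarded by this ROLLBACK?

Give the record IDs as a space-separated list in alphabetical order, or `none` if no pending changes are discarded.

Answer: d

Derivation:
Initial committed: {b=13, c=8, d=2, e=15}
Op 1: UPDATE e=25 (auto-commit; committed e=25)
Op 2: BEGIN: in_txn=True, pending={}
Op 3: COMMIT: merged [] into committed; committed now {b=13, c=8, d=2, e=25}
Op 4: UPDATE c=16 (auto-commit; committed c=16)
Op 5: UPDATE b=24 (auto-commit; committed b=24)
Op 6: BEGIN: in_txn=True, pending={}
Op 7: UPDATE d=10 (pending; pending now {d=10})
Op 8: ROLLBACK: discarded pending ['d']; in_txn=False
Op 9: UPDATE b=29 (auto-commit; committed b=29)
Op 10: UPDATE d=28 (auto-commit; committed d=28)
Op 11: UPDATE b=18 (auto-commit; committed b=18)
Op 12: BEGIN: in_txn=True, pending={}
ROLLBACK at op 8 discards: ['d']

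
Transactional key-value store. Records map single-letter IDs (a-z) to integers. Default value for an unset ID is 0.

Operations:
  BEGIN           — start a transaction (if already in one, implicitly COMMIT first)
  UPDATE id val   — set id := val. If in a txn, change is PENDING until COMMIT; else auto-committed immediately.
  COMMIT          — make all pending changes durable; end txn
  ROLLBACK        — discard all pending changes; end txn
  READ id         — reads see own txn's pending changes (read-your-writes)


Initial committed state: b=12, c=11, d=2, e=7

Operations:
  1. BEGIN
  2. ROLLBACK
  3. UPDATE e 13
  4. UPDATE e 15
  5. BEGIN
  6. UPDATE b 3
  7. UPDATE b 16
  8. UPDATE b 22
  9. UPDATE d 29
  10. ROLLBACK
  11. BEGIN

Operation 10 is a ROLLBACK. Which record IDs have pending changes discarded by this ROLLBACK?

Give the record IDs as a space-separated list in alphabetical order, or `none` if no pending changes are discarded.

Initial committed: {b=12, c=11, d=2, e=7}
Op 1: BEGIN: in_txn=True, pending={}
Op 2: ROLLBACK: discarded pending []; in_txn=False
Op 3: UPDATE e=13 (auto-commit; committed e=13)
Op 4: UPDATE e=15 (auto-commit; committed e=15)
Op 5: BEGIN: in_txn=True, pending={}
Op 6: UPDATE b=3 (pending; pending now {b=3})
Op 7: UPDATE b=16 (pending; pending now {b=16})
Op 8: UPDATE b=22 (pending; pending now {b=22})
Op 9: UPDATE d=29 (pending; pending now {b=22, d=29})
Op 10: ROLLBACK: discarded pending ['b', 'd']; in_txn=False
Op 11: BEGIN: in_txn=True, pending={}
ROLLBACK at op 10 discards: ['b', 'd']

Answer: b d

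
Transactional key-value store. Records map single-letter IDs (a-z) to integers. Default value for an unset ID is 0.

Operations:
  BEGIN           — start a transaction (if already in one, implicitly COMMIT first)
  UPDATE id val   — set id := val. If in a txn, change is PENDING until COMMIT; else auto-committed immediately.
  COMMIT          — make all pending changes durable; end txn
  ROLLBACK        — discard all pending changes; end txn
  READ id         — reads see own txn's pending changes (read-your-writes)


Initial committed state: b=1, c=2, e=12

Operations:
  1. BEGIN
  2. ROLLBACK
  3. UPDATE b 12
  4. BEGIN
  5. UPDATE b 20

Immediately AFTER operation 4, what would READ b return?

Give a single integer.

Initial committed: {b=1, c=2, e=12}
Op 1: BEGIN: in_txn=True, pending={}
Op 2: ROLLBACK: discarded pending []; in_txn=False
Op 3: UPDATE b=12 (auto-commit; committed b=12)
Op 4: BEGIN: in_txn=True, pending={}
After op 4: visible(b) = 12 (pending={}, committed={b=12, c=2, e=12})

Answer: 12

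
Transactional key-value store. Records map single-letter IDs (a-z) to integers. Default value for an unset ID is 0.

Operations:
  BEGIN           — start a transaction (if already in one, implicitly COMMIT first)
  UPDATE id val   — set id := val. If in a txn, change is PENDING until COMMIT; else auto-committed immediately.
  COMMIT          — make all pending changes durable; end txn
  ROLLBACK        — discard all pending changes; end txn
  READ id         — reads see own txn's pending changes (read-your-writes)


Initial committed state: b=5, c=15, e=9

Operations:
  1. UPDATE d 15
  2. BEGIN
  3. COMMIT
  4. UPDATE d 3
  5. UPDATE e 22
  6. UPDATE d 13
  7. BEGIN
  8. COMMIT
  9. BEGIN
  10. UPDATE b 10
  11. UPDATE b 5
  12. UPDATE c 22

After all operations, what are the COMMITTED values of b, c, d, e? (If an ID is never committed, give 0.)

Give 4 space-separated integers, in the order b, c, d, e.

Initial committed: {b=5, c=15, e=9}
Op 1: UPDATE d=15 (auto-commit; committed d=15)
Op 2: BEGIN: in_txn=True, pending={}
Op 3: COMMIT: merged [] into committed; committed now {b=5, c=15, d=15, e=9}
Op 4: UPDATE d=3 (auto-commit; committed d=3)
Op 5: UPDATE e=22 (auto-commit; committed e=22)
Op 6: UPDATE d=13 (auto-commit; committed d=13)
Op 7: BEGIN: in_txn=True, pending={}
Op 8: COMMIT: merged [] into committed; committed now {b=5, c=15, d=13, e=22}
Op 9: BEGIN: in_txn=True, pending={}
Op 10: UPDATE b=10 (pending; pending now {b=10})
Op 11: UPDATE b=5 (pending; pending now {b=5})
Op 12: UPDATE c=22 (pending; pending now {b=5, c=22})
Final committed: {b=5, c=15, d=13, e=22}

Answer: 5 15 13 22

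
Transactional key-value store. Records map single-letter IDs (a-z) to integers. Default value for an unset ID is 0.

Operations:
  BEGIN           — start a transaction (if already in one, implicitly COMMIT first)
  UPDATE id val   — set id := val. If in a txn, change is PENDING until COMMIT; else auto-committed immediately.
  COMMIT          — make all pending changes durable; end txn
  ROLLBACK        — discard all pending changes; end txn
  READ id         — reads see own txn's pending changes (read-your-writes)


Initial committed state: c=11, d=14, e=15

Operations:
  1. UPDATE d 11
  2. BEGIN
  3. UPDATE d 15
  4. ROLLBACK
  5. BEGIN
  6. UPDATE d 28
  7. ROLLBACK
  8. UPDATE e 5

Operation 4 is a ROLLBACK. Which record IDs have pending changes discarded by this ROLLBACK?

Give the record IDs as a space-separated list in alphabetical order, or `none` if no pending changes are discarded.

Answer: d

Derivation:
Initial committed: {c=11, d=14, e=15}
Op 1: UPDATE d=11 (auto-commit; committed d=11)
Op 2: BEGIN: in_txn=True, pending={}
Op 3: UPDATE d=15 (pending; pending now {d=15})
Op 4: ROLLBACK: discarded pending ['d']; in_txn=False
Op 5: BEGIN: in_txn=True, pending={}
Op 6: UPDATE d=28 (pending; pending now {d=28})
Op 7: ROLLBACK: discarded pending ['d']; in_txn=False
Op 8: UPDATE e=5 (auto-commit; committed e=5)
ROLLBACK at op 4 discards: ['d']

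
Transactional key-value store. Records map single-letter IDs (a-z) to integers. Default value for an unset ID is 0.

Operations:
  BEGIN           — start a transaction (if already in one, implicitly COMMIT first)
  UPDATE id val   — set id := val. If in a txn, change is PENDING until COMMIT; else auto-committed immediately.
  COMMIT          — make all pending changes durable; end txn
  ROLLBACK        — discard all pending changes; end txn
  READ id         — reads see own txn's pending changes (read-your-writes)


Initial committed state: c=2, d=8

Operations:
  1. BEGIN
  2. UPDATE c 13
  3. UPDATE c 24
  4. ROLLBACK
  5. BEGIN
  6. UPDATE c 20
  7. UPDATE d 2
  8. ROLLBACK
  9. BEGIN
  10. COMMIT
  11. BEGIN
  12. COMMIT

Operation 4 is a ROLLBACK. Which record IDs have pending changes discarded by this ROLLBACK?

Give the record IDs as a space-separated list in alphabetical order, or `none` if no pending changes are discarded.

Initial committed: {c=2, d=8}
Op 1: BEGIN: in_txn=True, pending={}
Op 2: UPDATE c=13 (pending; pending now {c=13})
Op 3: UPDATE c=24 (pending; pending now {c=24})
Op 4: ROLLBACK: discarded pending ['c']; in_txn=False
Op 5: BEGIN: in_txn=True, pending={}
Op 6: UPDATE c=20 (pending; pending now {c=20})
Op 7: UPDATE d=2 (pending; pending now {c=20, d=2})
Op 8: ROLLBACK: discarded pending ['c', 'd']; in_txn=False
Op 9: BEGIN: in_txn=True, pending={}
Op 10: COMMIT: merged [] into committed; committed now {c=2, d=8}
Op 11: BEGIN: in_txn=True, pending={}
Op 12: COMMIT: merged [] into committed; committed now {c=2, d=8}
ROLLBACK at op 4 discards: ['c']

Answer: c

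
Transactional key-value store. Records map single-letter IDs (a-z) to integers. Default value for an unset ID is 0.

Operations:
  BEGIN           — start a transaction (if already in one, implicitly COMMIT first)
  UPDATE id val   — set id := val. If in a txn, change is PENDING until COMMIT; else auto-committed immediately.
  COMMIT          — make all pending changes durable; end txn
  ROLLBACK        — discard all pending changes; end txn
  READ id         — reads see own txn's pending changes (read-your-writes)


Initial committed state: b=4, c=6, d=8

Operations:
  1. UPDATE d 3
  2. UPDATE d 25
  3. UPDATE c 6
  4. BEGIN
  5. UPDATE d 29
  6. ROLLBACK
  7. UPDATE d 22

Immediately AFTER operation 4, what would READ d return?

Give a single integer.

Initial committed: {b=4, c=6, d=8}
Op 1: UPDATE d=3 (auto-commit; committed d=3)
Op 2: UPDATE d=25 (auto-commit; committed d=25)
Op 3: UPDATE c=6 (auto-commit; committed c=6)
Op 4: BEGIN: in_txn=True, pending={}
After op 4: visible(d) = 25 (pending={}, committed={b=4, c=6, d=25})

Answer: 25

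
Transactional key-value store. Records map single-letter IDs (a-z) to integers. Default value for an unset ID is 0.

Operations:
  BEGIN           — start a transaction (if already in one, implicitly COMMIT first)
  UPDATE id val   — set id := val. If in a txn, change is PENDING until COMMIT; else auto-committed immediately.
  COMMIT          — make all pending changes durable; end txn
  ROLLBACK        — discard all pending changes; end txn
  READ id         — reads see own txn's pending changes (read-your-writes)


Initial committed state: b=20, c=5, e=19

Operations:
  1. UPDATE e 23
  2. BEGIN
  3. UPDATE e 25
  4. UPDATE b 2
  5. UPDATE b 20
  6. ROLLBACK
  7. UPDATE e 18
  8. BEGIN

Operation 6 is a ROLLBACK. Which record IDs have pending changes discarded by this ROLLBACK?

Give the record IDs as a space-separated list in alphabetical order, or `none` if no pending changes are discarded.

Answer: b e

Derivation:
Initial committed: {b=20, c=5, e=19}
Op 1: UPDATE e=23 (auto-commit; committed e=23)
Op 2: BEGIN: in_txn=True, pending={}
Op 3: UPDATE e=25 (pending; pending now {e=25})
Op 4: UPDATE b=2 (pending; pending now {b=2, e=25})
Op 5: UPDATE b=20 (pending; pending now {b=20, e=25})
Op 6: ROLLBACK: discarded pending ['b', 'e']; in_txn=False
Op 7: UPDATE e=18 (auto-commit; committed e=18)
Op 8: BEGIN: in_txn=True, pending={}
ROLLBACK at op 6 discards: ['b', 'e']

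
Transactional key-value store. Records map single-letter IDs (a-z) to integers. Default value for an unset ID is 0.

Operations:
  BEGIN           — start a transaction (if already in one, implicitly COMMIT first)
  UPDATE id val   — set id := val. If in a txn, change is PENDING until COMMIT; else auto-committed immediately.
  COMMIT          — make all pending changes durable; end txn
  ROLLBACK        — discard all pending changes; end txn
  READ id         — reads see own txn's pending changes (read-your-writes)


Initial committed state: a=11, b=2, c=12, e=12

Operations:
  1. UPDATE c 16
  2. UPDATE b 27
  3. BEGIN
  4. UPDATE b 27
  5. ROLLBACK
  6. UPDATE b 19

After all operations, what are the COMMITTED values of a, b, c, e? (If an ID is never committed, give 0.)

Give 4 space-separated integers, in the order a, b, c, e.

Answer: 11 19 16 12

Derivation:
Initial committed: {a=11, b=2, c=12, e=12}
Op 1: UPDATE c=16 (auto-commit; committed c=16)
Op 2: UPDATE b=27 (auto-commit; committed b=27)
Op 3: BEGIN: in_txn=True, pending={}
Op 4: UPDATE b=27 (pending; pending now {b=27})
Op 5: ROLLBACK: discarded pending ['b']; in_txn=False
Op 6: UPDATE b=19 (auto-commit; committed b=19)
Final committed: {a=11, b=19, c=16, e=12}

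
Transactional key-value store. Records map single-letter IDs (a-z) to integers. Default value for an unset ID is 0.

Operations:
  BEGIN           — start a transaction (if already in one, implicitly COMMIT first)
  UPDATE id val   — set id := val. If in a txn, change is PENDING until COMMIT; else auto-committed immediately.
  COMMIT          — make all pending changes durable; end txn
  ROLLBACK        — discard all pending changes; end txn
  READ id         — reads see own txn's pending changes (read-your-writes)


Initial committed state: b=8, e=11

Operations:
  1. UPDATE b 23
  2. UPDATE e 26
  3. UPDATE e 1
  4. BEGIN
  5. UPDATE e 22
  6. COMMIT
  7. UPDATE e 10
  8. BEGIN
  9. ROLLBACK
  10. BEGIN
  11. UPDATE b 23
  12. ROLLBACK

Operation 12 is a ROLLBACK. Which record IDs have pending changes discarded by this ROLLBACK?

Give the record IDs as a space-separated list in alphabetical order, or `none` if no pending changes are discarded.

Initial committed: {b=8, e=11}
Op 1: UPDATE b=23 (auto-commit; committed b=23)
Op 2: UPDATE e=26 (auto-commit; committed e=26)
Op 3: UPDATE e=1 (auto-commit; committed e=1)
Op 4: BEGIN: in_txn=True, pending={}
Op 5: UPDATE e=22 (pending; pending now {e=22})
Op 6: COMMIT: merged ['e'] into committed; committed now {b=23, e=22}
Op 7: UPDATE e=10 (auto-commit; committed e=10)
Op 8: BEGIN: in_txn=True, pending={}
Op 9: ROLLBACK: discarded pending []; in_txn=False
Op 10: BEGIN: in_txn=True, pending={}
Op 11: UPDATE b=23 (pending; pending now {b=23})
Op 12: ROLLBACK: discarded pending ['b']; in_txn=False
ROLLBACK at op 12 discards: ['b']

Answer: b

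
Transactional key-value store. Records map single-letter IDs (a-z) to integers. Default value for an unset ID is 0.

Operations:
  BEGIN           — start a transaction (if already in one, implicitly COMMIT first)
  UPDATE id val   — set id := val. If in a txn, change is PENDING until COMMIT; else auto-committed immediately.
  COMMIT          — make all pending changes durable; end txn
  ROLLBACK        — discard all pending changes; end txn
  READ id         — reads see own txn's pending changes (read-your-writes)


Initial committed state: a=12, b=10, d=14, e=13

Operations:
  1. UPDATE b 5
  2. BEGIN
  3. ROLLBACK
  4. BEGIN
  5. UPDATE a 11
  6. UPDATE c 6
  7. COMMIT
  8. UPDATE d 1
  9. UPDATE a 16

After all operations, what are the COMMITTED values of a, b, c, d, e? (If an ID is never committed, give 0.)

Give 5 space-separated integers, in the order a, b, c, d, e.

Answer: 16 5 6 1 13

Derivation:
Initial committed: {a=12, b=10, d=14, e=13}
Op 1: UPDATE b=5 (auto-commit; committed b=5)
Op 2: BEGIN: in_txn=True, pending={}
Op 3: ROLLBACK: discarded pending []; in_txn=False
Op 4: BEGIN: in_txn=True, pending={}
Op 5: UPDATE a=11 (pending; pending now {a=11})
Op 6: UPDATE c=6 (pending; pending now {a=11, c=6})
Op 7: COMMIT: merged ['a', 'c'] into committed; committed now {a=11, b=5, c=6, d=14, e=13}
Op 8: UPDATE d=1 (auto-commit; committed d=1)
Op 9: UPDATE a=16 (auto-commit; committed a=16)
Final committed: {a=16, b=5, c=6, d=1, e=13}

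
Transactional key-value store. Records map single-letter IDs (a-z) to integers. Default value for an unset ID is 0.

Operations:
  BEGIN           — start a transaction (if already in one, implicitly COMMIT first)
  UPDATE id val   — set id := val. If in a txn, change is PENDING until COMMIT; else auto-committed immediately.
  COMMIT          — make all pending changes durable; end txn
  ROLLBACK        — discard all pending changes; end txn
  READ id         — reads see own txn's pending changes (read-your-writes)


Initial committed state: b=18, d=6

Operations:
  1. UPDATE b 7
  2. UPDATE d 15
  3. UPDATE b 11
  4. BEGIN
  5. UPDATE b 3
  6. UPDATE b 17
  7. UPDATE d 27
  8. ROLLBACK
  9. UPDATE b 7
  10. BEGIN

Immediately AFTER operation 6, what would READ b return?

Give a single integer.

Answer: 17

Derivation:
Initial committed: {b=18, d=6}
Op 1: UPDATE b=7 (auto-commit; committed b=7)
Op 2: UPDATE d=15 (auto-commit; committed d=15)
Op 3: UPDATE b=11 (auto-commit; committed b=11)
Op 4: BEGIN: in_txn=True, pending={}
Op 5: UPDATE b=3 (pending; pending now {b=3})
Op 6: UPDATE b=17 (pending; pending now {b=17})
After op 6: visible(b) = 17 (pending={b=17}, committed={b=11, d=15})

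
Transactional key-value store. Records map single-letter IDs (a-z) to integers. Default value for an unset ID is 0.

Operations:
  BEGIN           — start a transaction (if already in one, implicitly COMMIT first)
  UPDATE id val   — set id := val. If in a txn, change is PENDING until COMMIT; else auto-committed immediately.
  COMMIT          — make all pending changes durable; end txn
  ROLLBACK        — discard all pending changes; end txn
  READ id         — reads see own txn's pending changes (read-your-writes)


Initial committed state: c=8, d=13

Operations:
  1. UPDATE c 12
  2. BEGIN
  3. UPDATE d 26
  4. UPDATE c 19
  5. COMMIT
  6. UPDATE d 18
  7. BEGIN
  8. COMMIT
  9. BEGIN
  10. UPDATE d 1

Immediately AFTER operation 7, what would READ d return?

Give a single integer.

Answer: 18

Derivation:
Initial committed: {c=8, d=13}
Op 1: UPDATE c=12 (auto-commit; committed c=12)
Op 2: BEGIN: in_txn=True, pending={}
Op 3: UPDATE d=26 (pending; pending now {d=26})
Op 4: UPDATE c=19 (pending; pending now {c=19, d=26})
Op 5: COMMIT: merged ['c', 'd'] into committed; committed now {c=19, d=26}
Op 6: UPDATE d=18 (auto-commit; committed d=18)
Op 7: BEGIN: in_txn=True, pending={}
After op 7: visible(d) = 18 (pending={}, committed={c=19, d=18})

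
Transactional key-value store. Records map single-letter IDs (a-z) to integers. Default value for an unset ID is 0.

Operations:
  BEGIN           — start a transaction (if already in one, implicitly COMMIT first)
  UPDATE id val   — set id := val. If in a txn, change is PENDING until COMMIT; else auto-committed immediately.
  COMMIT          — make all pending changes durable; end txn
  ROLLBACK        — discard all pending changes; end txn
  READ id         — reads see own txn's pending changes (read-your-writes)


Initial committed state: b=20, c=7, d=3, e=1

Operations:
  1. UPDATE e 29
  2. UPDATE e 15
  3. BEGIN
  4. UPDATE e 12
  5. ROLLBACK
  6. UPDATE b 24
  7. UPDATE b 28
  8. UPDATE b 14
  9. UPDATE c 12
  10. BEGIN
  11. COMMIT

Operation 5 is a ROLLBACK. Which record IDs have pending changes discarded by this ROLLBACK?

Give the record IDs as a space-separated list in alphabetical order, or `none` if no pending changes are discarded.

Answer: e

Derivation:
Initial committed: {b=20, c=7, d=3, e=1}
Op 1: UPDATE e=29 (auto-commit; committed e=29)
Op 2: UPDATE e=15 (auto-commit; committed e=15)
Op 3: BEGIN: in_txn=True, pending={}
Op 4: UPDATE e=12 (pending; pending now {e=12})
Op 5: ROLLBACK: discarded pending ['e']; in_txn=False
Op 6: UPDATE b=24 (auto-commit; committed b=24)
Op 7: UPDATE b=28 (auto-commit; committed b=28)
Op 8: UPDATE b=14 (auto-commit; committed b=14)
Op 9: UPDATE c=12 (auto-commit; committed c=12)
Op 10: BEGIN: in_txn=True, pending={}
Op 11: COMMIT: merged [] into committed; committed now {b=14, c=12, d=3, e=15}
ROLLBACK at op 5 discards: ['e']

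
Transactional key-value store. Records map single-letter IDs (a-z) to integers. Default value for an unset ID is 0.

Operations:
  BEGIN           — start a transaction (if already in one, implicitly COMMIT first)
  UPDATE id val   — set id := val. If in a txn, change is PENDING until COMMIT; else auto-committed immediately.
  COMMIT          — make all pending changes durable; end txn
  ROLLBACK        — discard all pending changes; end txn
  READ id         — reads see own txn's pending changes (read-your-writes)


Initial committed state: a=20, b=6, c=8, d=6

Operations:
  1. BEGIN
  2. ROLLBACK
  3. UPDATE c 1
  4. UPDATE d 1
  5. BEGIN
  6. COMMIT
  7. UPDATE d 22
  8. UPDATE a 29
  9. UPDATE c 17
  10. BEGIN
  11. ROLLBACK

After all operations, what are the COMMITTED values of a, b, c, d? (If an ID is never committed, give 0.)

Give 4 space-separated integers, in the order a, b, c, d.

Initial committed: {a=20, b=6, c=8, d=6}
Op 1: BEGIN: in_txn=True, pending={}
Op 2: ROLLBACK: discarded pending []; in_txn=False
Op 3: UPDATE c=1 (auto-commit; committed c=1)
Op 4: UPDATE d=1 (auto-commit; committed d=1)
Op 5: BEGIN: in_txn=True, pending={}
Op 6: COMMIT: merged [] into committed; committed now {a=20, b=6, c=1, d=1}
Op 7: UPDATE d=22 (auto-commit; committed d=22)
Op 8: UPDATE a=29 (auto-commit; committed a=29)
Op 9: UPDATE c=17 (auto-commit; committed c=17)
Op 10: BEGIN: in_txn=True, pending={}
Op 11: ROLLBACK: discarded pending []; in_txn=False
Final committed: {a=29, b=6, c=17, d=22}

Answer: 29 6 17 22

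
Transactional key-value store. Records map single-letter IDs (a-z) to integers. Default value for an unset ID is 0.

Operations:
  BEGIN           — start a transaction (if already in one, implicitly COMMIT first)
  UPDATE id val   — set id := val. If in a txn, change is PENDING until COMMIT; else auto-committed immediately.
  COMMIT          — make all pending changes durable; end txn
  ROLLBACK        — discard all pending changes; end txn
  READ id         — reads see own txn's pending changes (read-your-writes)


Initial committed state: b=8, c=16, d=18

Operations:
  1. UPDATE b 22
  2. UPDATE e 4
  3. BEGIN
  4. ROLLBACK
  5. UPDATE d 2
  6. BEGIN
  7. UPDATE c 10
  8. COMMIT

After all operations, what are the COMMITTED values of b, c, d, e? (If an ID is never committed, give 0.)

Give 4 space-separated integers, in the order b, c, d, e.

Initial committed: {b=8, c=16, d=18}
Op 1: UPDATE b=22 (auto-commit; committed b=22)
Op 2: UPDATE e=4 (auto-commit; committed e=4)
Op 3: BEGIN: in_txn=True, pending={}
Op 4: ROLLBACK: discarded pending []; in_txn=False
Op 5: UPDATE d=2 (auto-commit; committed d=2)
Op 6: BEGIN: in_txn=True, pending={}
Op 7: UPDATE c=10 (pending; pending now {c=10})
Op 8: COMMIT: merged ['c'] into committed; committed now {b=22, c=10, d=2, e=4}
Final committed: {b=22, c=10, d=2, e=4}

Answer: 22 10 2 4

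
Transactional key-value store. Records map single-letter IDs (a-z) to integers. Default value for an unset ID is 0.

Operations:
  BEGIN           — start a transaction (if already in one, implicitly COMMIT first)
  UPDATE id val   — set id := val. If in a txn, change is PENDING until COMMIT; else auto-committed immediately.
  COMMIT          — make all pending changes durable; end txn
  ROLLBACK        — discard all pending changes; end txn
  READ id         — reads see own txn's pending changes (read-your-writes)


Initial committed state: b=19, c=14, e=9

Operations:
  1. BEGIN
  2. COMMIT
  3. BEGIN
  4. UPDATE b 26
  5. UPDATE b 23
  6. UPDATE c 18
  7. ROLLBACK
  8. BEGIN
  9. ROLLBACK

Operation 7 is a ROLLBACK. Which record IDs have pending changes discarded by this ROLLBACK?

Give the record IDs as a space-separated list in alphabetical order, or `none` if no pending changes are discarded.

Answer: b c

Derivation:
Initial committed: {b=19, c=14, e=9}
Op 1: BEGIN: in_txn=True, pending={}
Op 2: COMMIT: merged [] into committed; committed now {b=19, c=14, e=9}
Op 3: BEGIN: in_txn=True, pending={}
Op 4: UPDATE b=26 (pending; pending now {b=26})
Op 5: UPDATE b=23 (pending; pending now {b=23})
Op 6: UPDATE c=18 (pending; pending now {b=23, c=18})
Op 7: ROLLBACK: discarded pending ['b', 'c']; in_txn=False
Op 8: BEGIN: in_txn=True, pending={}
Op 9: ROLLBACK: discarded pending []; in_txn=False
ROLLBACK at op 7 discards: ['b', 'c']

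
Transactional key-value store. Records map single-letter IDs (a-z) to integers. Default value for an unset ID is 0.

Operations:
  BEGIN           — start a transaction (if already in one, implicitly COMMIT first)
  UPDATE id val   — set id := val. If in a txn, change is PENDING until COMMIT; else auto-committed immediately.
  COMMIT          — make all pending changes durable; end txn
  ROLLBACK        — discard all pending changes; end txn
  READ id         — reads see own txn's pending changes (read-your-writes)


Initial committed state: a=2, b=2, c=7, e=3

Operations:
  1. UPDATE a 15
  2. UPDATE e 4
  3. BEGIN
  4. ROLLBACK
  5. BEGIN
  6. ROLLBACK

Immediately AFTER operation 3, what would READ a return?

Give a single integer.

Answer: 15

Derivation:
Initial committed: {a=2, b=2, c=7, e=3}
Op 1: UPDATE a=15 (auto-commit; committed a=15)
Op 2: UPDATE e=4 (auto-commit; committed e=4)
Op 3: BEGIN: in_txn=True, pending={}
After op 3: visible(a) = 15 (pending={}, committed={a=15, b=2, c=7, e=4})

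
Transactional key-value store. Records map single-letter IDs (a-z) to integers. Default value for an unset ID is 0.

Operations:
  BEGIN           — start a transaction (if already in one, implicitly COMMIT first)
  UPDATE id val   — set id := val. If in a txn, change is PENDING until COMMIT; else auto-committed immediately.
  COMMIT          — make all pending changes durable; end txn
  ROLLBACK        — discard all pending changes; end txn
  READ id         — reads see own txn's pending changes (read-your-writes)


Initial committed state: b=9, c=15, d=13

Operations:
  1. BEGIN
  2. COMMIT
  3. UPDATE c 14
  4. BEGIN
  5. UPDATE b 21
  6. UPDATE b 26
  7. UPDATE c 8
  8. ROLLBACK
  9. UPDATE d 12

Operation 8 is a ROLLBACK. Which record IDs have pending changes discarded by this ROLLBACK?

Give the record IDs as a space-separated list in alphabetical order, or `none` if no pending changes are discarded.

Initial committed: {b=9, c=15, d=13}
Op 1: BEGIN: in_txn=True, pending={}
Op 2: COMMIT: merged [] into committed; committed now {b=9, c=15, d=13}
Op 3: UPDATE c=14 (auto-commit; committed c=14)
Op 4: BEGIN: in_txn=True, pending={}
Op 5: UPDATE b=21 (pending; pending now {b=21})
Op 6: UPDATE b=26 (pending; pending now {b=26})
Op 7: UPDATE c=8 (pending; pending now {b=26, c=8})
Op 8: ROLLBACK: discarded pending ['b', 'c']; in_txn=False
Op 9: UPDATE d=12 (auto-commit; committed d=12)
ROLLBACK at op 8 discards: ['b', 'c']

Answer: b c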